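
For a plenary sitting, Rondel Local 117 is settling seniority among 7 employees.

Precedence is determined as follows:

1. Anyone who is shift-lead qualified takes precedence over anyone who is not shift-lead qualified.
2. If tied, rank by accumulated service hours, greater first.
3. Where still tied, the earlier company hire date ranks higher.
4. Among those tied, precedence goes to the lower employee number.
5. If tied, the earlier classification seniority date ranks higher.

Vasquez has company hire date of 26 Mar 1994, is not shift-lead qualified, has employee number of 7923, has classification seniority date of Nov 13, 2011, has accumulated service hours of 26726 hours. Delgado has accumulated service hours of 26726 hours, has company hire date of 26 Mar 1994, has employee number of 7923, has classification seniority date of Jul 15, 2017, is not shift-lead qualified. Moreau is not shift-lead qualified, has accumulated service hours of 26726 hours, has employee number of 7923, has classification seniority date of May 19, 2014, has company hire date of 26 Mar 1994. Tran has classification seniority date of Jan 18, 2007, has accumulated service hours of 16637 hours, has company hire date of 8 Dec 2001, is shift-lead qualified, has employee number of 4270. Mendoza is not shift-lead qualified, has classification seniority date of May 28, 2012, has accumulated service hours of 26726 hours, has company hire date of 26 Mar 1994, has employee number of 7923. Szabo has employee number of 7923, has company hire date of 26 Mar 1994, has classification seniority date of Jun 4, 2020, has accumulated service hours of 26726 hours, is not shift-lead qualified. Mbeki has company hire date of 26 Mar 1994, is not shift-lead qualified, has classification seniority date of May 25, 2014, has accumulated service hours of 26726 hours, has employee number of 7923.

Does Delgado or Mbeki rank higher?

Mbeki

By the first rule: Tran (shift-lead qualified); then Vasquez, Mendoza, Moreau, Mbeki, Delgado and Szabo (each not shift-lead qualified).
Vasquez, Mendoza, Moreau, Mbeki, Delgado and Szabo all have accumulated service hours 26726 hours, so the next rule applies.
Vasquez, Mendoza, Moreau, Mbeki, Delgado and Szabo all have company hire date 26 Mar 1994, so the next rule applies.
Vasquez, Mendoza, Moreau, Mbeki, Delgado and Szabo all have employee number 7923, so the next rule applies.
Among Vasquez, Mendoza, Moreau, Mbeki, Delgado and Szabo, by classification seniority date (earlier first): Vasquez (Nov 13, 2011) before Mendoza (May 28, 2012) before Moreau (May 19, 2014) before Mbeki (May 25, 2014) before Delgado (Jul 15, 2017) before Szabo (Jun 4, 2020).
So Mbeki takes precedence.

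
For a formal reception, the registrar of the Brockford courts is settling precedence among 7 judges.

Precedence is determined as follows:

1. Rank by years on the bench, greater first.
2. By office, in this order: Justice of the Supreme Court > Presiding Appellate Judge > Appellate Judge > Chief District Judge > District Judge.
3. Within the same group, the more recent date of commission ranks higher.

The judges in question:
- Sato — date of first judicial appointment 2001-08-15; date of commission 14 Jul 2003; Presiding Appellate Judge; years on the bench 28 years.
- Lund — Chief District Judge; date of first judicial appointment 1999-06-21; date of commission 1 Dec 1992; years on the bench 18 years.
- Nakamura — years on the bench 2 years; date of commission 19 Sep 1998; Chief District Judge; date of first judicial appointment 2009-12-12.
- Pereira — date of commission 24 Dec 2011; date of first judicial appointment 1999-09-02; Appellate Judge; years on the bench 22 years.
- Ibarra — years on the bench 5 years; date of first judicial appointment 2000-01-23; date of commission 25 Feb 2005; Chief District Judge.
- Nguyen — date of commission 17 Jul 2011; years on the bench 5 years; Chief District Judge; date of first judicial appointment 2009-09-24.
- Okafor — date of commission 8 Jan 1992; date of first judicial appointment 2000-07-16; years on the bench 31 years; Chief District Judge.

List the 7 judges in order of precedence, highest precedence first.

Okafor, Sato, Pereira, Lund, Nguyen, Ibarra, Nakamura

By years on the bench (higher first): Okafor (31 years); then Sato (28 years); then Pereira (22 years); then Lund (18 years); then Nguyen and Ibarra (both 5 years); then Nakamura (2 years).
Nguyen and Ibarra are each Chief District Judge, so the next rule applies.
Among Nguyen and Ibarra, by date of commission (later first): Nguyen (17 Jul 2011) before Ibarra (25 Feb 2005).
Full order: Okafor, Sato, Pereira, Lund, Nguyen, Ibarra, Nakamura.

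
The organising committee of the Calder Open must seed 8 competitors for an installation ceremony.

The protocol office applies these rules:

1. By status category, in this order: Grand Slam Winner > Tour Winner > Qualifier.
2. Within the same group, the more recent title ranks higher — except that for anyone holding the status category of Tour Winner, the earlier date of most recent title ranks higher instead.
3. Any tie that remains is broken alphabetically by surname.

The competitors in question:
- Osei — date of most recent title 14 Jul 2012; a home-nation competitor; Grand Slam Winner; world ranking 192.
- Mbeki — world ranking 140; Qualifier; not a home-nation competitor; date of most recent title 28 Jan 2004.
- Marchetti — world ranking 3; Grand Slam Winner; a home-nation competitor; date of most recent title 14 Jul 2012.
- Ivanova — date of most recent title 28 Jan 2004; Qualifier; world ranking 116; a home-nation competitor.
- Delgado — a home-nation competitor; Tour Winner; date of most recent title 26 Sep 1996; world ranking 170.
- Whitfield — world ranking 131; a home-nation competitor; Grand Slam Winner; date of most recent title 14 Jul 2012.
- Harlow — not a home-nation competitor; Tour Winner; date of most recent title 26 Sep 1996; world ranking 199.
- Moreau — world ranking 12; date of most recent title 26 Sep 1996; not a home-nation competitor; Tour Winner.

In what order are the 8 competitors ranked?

Marchetti, Osei, Whitfield, Delgado, Harlow, Moreau, Ivanova, Mbeki

By status category: Marchetti, Osei and Whitfield (Grand Slam Winner); then Delgado, Harlow and Moreau (Tour Winner); then Ivanova and Mbeki (Qualifier).
Marchetti, Osei and Whitfield all have date of most recent title 14 Jul 2012, so the next rule applies.
Among Marchetti, Osei and Whitfield, alphabetically by surname: Marchetti before Osei before Whitfield.
Delgado, Harlow and Moreau all have date of most recent title 26 Sep 1996, so the next rule applies.
Among Delgado, Harlow and Moreau, alphabetically by surname: Delgado before Harlow before Moreau.
Ivanova and Mbeki both have date of most recent title 28 Jan 2004, so the next rule applies.
Among Ivanova and Mbeki, alphabetically by surname: Ivanova before Mbeki.
Full order: Marchetti, Osei, Whitfield, Delgado, Harlow, Moreau, Ivanova, Mbeki.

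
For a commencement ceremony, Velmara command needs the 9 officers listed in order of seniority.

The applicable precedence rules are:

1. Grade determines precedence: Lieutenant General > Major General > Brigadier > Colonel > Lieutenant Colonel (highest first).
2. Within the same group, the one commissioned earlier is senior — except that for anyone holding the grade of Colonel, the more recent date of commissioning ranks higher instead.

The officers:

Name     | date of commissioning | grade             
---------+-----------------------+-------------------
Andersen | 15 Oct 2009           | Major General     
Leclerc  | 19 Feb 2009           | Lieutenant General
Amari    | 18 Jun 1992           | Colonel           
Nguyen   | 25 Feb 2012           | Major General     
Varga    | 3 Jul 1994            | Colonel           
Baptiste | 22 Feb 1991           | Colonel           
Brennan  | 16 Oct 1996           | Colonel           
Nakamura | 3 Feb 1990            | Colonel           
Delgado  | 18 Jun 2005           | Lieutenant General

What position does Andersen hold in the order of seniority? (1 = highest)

By grade: Delgado and Leclerc (Lieutenant General); then Andersen and Nguyen (Major General); then Brennan, Varga, Amari, Baptiste and Nakamura (Colonel).
Among Delgado and Leclerc, by date of commissioning (earlier first): Delgado (18 Jun 2005) before Leclerc (19 Feb 2009).
Among Andersen and Nguyen, by date of commissioning (earlier first): Andersen (15 Oct 2009) before Nguyen (25 Feb 2012).
Among Brennan, Varga, Amari, Baptiste and Nakamura, by date of commissioning (later first) (reversed rule for this group): Brennan (16 Oct 1996) before Varga (3 Jul 1994) before Amari (18 Jun 1992) before Baptiste (22 Feb 1991) before Nakamura (3 Feb 1990).
Order: Delgado, Leclerc, Andersen, Nguyen, Brennan, Varga, Amari, Baptiste, Nakamura. So position 3.

3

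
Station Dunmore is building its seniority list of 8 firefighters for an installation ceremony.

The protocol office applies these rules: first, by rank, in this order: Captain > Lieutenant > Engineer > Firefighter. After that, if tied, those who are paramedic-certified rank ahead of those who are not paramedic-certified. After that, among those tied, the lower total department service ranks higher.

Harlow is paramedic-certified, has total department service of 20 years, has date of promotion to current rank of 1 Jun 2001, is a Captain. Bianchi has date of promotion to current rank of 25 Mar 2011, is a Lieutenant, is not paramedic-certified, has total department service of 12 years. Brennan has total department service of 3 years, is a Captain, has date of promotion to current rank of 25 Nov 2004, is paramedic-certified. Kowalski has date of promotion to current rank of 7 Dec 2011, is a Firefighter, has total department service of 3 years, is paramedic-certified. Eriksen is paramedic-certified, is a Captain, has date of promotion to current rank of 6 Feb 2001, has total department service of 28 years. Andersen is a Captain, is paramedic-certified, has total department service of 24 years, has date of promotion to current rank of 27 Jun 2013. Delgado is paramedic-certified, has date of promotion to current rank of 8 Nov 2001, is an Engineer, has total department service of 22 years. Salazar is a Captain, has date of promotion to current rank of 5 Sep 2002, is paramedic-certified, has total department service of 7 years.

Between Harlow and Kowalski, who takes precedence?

By rank: Brennan, Salazar, Harlow, Andersen and Eriksen (Captain); then Bianchi (Lieutenant); then Delgado (Engineer); then Kowalski (Firefighter).
Brennan, Salazar, Harlow, Andersen and Eriksen are each paramedic-certified, so the next rule applies.
Among Brennan, Salazar, Harlow, Andersen and Eriksen, by total department service (lower first): Brennan (3 years) before Salazar (7 years) before Harlow (20 years) before Andersen (24 years) before Eriksen (28 years).
So Harlow takes precedence.

Harlow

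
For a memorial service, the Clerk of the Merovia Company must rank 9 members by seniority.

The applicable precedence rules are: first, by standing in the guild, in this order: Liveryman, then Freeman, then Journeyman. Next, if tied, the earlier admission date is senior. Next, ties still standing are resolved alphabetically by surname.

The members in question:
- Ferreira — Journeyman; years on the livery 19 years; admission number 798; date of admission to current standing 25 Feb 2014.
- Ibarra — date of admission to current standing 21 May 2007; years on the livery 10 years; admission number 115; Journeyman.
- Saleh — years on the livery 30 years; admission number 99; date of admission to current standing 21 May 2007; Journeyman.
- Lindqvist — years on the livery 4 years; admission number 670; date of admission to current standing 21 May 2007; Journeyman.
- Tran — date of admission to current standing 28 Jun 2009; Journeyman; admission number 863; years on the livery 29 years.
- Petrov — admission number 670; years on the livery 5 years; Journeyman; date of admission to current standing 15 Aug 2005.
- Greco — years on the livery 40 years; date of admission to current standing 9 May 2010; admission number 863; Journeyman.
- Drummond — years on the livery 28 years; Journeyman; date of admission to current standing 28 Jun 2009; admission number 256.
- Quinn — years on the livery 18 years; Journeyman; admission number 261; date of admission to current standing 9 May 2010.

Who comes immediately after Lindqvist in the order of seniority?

By standing in the guild: Petrov, Ibarra, Lindqvist, Saleh, Drummond, Tran, Greco, Quinn and Ferreira (Journeyman).
Among Petrov, Ibarra, Lindqvist, Saleh, Drummond, Tran, Greco, Quinn and Ferreira, by date of admission to current standing (earlier first): Petrov (15 Aug 2005) before Ibarra, Lindqvist and Saleh (21 May 2007) before Drummond and Tran (28 Jun 2009) before Greco and Quinn (9 May 2010) before Ferreira (25 Feb 2014).
Among Ibarra, Lindqvist and Saleh, alphabetically by surname: Ibarra before Lindqvist before Saleh.
Among Drummond and Tran, alphabetically by surname: Drummond before Tran.
Among Greco and Quinn, alphabetically by surname: Greco before Quinn.
Order: Petrov, Ibarra, Lindqvist, Saleh, Drummond, Tran, Greco, Quinn, Ferreira.

Saleh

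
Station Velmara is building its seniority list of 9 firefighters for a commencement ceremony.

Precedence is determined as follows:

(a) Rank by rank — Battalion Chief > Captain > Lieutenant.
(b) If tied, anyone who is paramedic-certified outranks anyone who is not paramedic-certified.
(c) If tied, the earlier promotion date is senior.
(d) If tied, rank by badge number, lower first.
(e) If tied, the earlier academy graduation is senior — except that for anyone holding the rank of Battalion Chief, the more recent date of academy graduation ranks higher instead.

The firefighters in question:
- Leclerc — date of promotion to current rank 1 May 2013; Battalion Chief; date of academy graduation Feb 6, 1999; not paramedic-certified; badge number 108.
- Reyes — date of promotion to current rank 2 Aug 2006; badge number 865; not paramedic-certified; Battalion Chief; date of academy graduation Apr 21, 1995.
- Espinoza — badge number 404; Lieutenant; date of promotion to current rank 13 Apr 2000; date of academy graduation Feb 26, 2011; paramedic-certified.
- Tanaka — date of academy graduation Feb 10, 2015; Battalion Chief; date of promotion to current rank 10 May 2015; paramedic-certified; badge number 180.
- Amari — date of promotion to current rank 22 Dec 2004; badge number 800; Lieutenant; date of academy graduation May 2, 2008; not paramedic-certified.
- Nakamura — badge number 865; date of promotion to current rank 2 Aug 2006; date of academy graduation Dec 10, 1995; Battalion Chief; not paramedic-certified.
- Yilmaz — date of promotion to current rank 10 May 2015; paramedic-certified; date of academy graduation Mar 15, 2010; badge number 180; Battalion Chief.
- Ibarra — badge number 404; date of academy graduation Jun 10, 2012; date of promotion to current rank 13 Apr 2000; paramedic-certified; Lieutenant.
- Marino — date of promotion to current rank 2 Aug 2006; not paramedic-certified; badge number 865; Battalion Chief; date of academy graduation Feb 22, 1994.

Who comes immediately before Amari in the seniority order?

Ibarra

By rank: Tanaka, Yilmaz, Nakamura, Reyes, Marino and Leclerc (Battalion Chief); then Espinoza, Ibarra and Amari (Lieutenant).
Among Tanaka, Yilmaz, Nakamura, Reyes, Marino and Leclerc, paramedic-certified before not paramedic-certified: Tanaka and Yilmaz (paramedic-certified) before Nakamura, Reyes, Marino and Leclerc (not paramedic-certified).
Tanaka and Yilmaz both have date of promotion to current rank 10 May 2015, so the next rule applies.
Tanaka and Yilmaz both have badge number 180, so the next rule applies.
Among Tanaka and Yilmaz, by date of academy graduation (later first) (reversed rule for this group): Tanaka (Feb 10, 2015) before Yilmaz (Mar 15, 2010).
Among Nakamura, Reyes, Marino and Leclerc, by date of promotion to current rank (earlier first): Nakamura, Reyes and Marino (2 Aug 2006) before Leclerc (1 May 2013).
Nakamura, Reyes and Marino all have badge number 865, so the next rule applies.
Among Nakamura, Reyes and Marino, by date of academy graduation (later first) (reversed rule for this group): Nakamura (Dec 10, 1995) before Reyes (Apr 21, 1995) before Marino (Feb 22, 1994).
Among Espinoza, Ibarra and Amari, paramedic-certified before not paramedic-certified: Espinoza and Ibarra (paramedic-certified) before Amari (not paramedic-certified).
Espinoza and Ibarra both have date of promotion to current rank 13 Apr 2000, so the next rule applies.
Espinoza and Ibarra both have badge number 404, so the next rule applies.
Among Espinoza and Ibarra, by date of academy graduation (earlier first): Espinoza (Feb 26, 2011) before Ibarra (Jun 10, 2012).
Order: Tanaka, Yilmaz, Nakamura, Reyes, Marino, Leclerc, Espinoza, Ibarra, Amari.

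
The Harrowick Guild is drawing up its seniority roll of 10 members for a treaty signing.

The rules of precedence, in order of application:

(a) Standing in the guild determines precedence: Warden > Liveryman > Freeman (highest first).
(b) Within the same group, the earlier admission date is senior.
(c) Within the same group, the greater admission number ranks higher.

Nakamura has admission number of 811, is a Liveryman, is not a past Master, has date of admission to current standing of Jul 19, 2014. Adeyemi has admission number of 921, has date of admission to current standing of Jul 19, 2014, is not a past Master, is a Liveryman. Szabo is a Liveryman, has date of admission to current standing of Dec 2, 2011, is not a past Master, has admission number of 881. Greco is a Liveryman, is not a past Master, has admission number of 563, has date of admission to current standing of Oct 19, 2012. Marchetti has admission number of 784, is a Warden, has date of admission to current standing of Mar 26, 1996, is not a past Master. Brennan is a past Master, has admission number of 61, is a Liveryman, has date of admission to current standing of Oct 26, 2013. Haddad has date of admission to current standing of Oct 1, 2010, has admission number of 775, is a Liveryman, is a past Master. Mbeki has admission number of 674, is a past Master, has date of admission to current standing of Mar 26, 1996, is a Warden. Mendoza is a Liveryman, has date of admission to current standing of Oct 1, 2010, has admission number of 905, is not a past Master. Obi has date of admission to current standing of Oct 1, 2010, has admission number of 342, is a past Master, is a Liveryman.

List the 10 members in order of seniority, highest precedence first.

Marchetti, Mbeki, Mendoza, Haddad, Obi, Szabo, Greco, Brennan, Adeyemi, Nakamura

By standing in the guild: Marchetti and Mbeki (Warden); then Mendoza, Haddad, Obi, Szabo, Greco, Brennan, Adeyemi and Nakamura (Liveryman).
Marchetti and Mbeki both have date of admission to current standing Mar 26, 1996, so the next rule applies.
Among Marchetti and Mbeki, by admission number (higher first): Marchetti (784) before Mbeki (674).
Among Mendoza, Haddad, Obi, Szabo, Greco, Brennan, Adeyemi and Nakamura, by date of admission to current standing (earlier first): Mendoza, Haddad and Obi (Oct 1, 2010) before Szabo (Dec 2, 2011) before Greco (Oct 19, 2012) before Brennan (Oct 26, 2013) before Adeyemi and Nakamura (Jul 19, 2014).
Among Mendoza, Haddad and Obi, by admission number (higher first): Mendoza (905) before Haddad (775) before Obi (342).
Among Adeyemi and Nakamura, by admission number (higher first): Adeyemi (921) before Nakamura (811).
Full order: Marchetti, Mbeki, Mendoza, Haddad, Obi, Szabo, Greco, Brennan, Adeyemi, Nakamura.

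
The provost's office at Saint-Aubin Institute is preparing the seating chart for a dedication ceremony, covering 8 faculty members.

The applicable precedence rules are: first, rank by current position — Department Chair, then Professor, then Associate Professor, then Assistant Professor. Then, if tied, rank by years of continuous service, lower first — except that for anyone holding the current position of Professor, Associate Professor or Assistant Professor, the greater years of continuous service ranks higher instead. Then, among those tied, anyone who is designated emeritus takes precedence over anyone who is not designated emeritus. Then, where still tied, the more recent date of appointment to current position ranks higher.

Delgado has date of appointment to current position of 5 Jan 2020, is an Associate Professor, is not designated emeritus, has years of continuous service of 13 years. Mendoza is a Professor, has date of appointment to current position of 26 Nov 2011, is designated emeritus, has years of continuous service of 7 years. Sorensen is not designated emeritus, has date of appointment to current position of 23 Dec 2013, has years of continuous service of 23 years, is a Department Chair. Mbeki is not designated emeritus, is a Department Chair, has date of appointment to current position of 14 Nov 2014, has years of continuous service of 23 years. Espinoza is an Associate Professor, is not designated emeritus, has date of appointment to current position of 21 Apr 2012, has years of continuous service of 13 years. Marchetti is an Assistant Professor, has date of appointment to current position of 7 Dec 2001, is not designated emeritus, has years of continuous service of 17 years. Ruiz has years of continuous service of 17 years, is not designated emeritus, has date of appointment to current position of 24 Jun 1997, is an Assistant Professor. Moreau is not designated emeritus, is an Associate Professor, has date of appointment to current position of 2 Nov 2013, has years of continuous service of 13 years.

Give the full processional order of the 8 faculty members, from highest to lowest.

By current position: Mbeki and Sorensen (Department Chair); then Mendoza (Professor); then Delgado, Moreau and Espinoza (Associate Professor); then Marchetti and Ruiz (Assistant Professor).
Mbeki and Sorensen both have years of continuous service 23 years, so the next rule applies.
Mbeki and Sorensen are each not designated emeritus, so the next rule applies.
Among Mbeki and Sorensen, by date of appointment to current position (later first): Mbeki (14 Nov 2014) before Sorensen (23 Dec 2013).
Delgado, Moreau and Espinoza all have years of continuous service 13 years, so the next rule applies.
Delgado, Moreau and Espinoza are each not designated emeritus, so the next rule applies.
Among Delgado, Moreau and Espinoza, by date of appointment to current position (later first): Delgado (5 Jan 2020) before Moreau (2 Nov 2013) before Espinoza (21 Apr 2012).
Marchetti and Ruiz both have years of continuous service 17 years, so the next rule applies.
Marchetti and Ruiz are each not designated emeritus, so the next rule applies.
Among Marchetti and Ruiz, by date of appointment to current position (later first): Marchetti (7 Dec 2001) before Ruiz (24 Jun 1997).
Full order: Mbeki, Sorensen, Mendoza, Delgado, Moreau, Espinoza, Marchetti, Ruiz.

Mbeki, Sorensen, Mendoza, Delgado, Moreau, Espinoza, Marchetti, Ruiz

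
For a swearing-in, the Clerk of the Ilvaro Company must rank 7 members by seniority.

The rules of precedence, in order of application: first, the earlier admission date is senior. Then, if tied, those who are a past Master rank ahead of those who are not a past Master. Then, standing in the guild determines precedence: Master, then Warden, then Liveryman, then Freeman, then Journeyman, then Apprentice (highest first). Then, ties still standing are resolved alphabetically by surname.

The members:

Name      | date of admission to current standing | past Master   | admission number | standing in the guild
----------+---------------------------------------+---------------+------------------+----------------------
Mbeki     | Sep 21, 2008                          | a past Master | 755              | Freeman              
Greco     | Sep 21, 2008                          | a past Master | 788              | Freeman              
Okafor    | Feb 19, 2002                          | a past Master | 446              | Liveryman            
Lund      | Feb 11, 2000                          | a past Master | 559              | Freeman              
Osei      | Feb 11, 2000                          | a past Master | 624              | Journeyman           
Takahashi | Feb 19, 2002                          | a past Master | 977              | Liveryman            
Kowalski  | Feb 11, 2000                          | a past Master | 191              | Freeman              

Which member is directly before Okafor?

Osei

By date of admission to current standing (earlier first): Kowalski, Lund and Osei (each Feb 11, 2000); then Okafor and Takahashi (both Feb 19, 2002); then Greco and Mbeki (both Sep 21, 2008).
Kowalski, Lund and Osei are each a past Master, so the next rule applies.
Among Kowalski, Lund and Osei, by standing in the guild: Kowalski and Lund (Freeman) before Osei (Journeyman).
Among Kowalski and Lund, alphabetically by surname: Kowalski before Lund.
Okafor and Takahashi are each a past Master, so the next rule applies.
Okafor and Takahashi are each Liveryman, so the next rule applies.
Among Okafor and Takahashi, alphabetically by surname: Okafor before Takahashi.
Greco and Mbeki are each a past Master, so the next rule applies.
Greco and Mbeki are each Freeman, so the next rule applies.
Among Greco and Mbeki, alphabetically by surname: Greco before Mbeki.
Order: Kowalski, Lund, Osei, Okafor, Takahashi, Greco, Mbeki.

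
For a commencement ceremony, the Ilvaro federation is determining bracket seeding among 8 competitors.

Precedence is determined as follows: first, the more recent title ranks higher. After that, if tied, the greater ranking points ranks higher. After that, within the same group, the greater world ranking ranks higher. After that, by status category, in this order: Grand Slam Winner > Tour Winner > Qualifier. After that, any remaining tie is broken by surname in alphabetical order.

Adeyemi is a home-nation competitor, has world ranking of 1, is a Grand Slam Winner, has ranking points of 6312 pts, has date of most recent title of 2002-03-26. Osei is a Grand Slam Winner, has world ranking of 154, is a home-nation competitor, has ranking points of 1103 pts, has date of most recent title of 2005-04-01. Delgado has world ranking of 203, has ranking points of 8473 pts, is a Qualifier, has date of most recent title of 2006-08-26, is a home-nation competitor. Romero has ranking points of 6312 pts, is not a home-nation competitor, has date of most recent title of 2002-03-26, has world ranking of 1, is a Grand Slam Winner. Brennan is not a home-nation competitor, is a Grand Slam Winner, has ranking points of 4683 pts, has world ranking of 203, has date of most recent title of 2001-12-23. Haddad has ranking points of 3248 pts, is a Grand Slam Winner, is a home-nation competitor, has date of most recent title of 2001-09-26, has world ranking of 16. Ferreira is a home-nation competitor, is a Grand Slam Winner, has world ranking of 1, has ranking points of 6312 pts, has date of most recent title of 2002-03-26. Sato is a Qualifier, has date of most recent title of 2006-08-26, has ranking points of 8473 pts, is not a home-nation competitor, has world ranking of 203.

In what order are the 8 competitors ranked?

By date of most recent title (later first): Delgado and Sato (both 2006-08-26); then Osei (2005-04-01); then Adeyemi, Ferreira and Romero (each 2002-03-26); then Brennan (2001-12-23); then Haddad (2001-09-26).
Delgado and Sato both have ranking points 8473 pts, so the next rule applies.
Delgado and Sato both have world ranking 203, so the next rule applies.
Delgado and Sato are each Qualifier, so the next rule applies.
Among Delgado and Sato, alphabetically by surname: Delgado before Sato.
Adeyemi, Ferreira and Romero all have ranking points 6312 pts, so the next rule applies.
Adeyemi, Ferreira and Romero all have world ranking 1, so the next rule applies.
Adeyemi, Ferreira and Romero are each Grand Slam Winner, so the next rule applies.
Among Adeyemi, Ferreira and Romero, alphabetically by surname: Adeyemi before Ferreira before Romero.
Full order: Delgado, Sato, Osei, Adeyemi, Ferreira, Romero, Brennan, Haddad.

Delgado, Sato, Osei, Adeyemi, Ferreira, Romero, Brennan, Haddad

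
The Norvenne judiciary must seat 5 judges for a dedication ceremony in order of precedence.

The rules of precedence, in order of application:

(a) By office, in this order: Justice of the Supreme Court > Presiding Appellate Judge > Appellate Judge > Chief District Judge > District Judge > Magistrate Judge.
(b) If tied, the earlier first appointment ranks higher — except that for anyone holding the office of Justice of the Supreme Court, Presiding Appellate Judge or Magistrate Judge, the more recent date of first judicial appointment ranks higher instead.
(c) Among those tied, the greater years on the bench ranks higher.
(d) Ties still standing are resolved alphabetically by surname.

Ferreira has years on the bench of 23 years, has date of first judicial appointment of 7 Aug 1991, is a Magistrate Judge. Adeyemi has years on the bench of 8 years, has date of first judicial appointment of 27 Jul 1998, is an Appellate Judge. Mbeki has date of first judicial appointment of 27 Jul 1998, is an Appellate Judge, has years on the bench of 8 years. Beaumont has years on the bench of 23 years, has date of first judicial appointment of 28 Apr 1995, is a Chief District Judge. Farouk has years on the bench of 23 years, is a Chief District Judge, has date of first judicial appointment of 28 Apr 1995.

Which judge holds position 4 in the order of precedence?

By office: Adeyemi and Mbeki (Appellate Judge); then Beaumont and Farouk (Chief District Judge); then Ferreira (Magistrate Judge).
Adeyemi and Mbeki both have date of first judicial appointment 27 Jul 1998, so the next rule applies.
Adeyemi and Mbeki both have years on the bench 8 years, so the next rule applies.
Among Adeyemi and Mbeki, alphabetically by surname: Adeyemi before Mbeki.
Beaumont and Farouk both have date of first judicial appointment 28 Apr 1995, so the next rule applies.
Beaumont and Farouk both have years on the bench 23 years, so the next rule applies.
Among Beaumont and Farouk, alphabetically by surname: Beaumont before Farouk.
Order: Adeyemi, Mbeki, Beaumont, Farouk, Ferreira.

Farouk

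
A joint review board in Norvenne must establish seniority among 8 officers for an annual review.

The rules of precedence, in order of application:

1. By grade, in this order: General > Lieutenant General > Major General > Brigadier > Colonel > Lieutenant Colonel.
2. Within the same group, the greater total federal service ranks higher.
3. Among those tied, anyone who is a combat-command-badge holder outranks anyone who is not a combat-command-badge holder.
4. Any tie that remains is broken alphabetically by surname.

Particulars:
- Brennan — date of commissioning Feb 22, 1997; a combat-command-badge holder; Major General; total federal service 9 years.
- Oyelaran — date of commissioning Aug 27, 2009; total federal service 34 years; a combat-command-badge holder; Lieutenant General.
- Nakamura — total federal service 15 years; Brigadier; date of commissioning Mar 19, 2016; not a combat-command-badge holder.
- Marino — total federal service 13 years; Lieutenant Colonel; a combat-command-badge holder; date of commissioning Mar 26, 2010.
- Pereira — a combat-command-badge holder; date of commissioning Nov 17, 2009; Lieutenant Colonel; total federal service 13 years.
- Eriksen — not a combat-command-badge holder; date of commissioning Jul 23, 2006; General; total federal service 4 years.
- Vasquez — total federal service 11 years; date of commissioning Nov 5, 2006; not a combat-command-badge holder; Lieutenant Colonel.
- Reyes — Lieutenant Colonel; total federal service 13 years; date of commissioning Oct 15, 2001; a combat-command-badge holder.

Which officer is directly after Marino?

Pereira

By grade: Eriksen (General); then Oyelaran (Lieutenant General); then Brennan (Major General); then Nakamura (Brigadier); then Marino, Pereira, Reyes and Vasquez (Lieutenant Colonel).
Among Marino, Pereira, Reyes and Vasquez, by total federal service (higher first): Marino, Pereira and Reyes (13 years) before Vasquez (11 years).
Marino, Pereira and Reyes are each a combat-command-badge holder, so the next rule applies.
Among Marino, Pereira and Reyes, alphabetically by surname: Marino before Pereira before Reyes.
Order: Eriksen, Oyelaran, Brennan, Nakamura, Marino, Pereira, Reyes, Vasquez.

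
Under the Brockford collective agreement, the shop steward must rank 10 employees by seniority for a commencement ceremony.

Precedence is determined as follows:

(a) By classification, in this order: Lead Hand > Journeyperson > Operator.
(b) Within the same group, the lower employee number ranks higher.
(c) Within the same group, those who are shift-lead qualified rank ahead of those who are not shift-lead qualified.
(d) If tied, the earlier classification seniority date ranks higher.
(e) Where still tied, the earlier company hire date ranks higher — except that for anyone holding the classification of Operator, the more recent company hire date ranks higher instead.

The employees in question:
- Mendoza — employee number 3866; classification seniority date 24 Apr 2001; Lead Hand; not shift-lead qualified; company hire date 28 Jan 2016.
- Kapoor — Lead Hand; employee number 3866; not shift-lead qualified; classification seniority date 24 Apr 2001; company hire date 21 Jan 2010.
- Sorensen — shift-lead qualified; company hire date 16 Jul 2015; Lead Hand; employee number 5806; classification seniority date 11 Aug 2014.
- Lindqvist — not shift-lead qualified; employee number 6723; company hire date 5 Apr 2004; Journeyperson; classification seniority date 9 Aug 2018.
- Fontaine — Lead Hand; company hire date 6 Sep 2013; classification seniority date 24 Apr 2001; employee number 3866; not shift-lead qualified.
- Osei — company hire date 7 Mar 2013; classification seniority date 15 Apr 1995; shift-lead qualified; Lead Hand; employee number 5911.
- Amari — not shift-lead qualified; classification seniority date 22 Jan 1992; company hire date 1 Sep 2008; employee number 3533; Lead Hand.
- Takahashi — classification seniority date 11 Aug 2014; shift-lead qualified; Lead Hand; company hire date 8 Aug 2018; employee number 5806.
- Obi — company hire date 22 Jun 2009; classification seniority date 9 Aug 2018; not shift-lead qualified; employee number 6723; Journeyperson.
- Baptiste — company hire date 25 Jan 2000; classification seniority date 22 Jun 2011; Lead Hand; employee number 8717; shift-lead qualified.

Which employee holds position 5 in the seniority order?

By classification: Amari, Kapoor, Fontaine, Mendoza, Sorensen, Takahashi, Osei and Baptiste (Lead Hand); then Lindqvist and Obi (Journeyperson).
Among Amari, Kapoor, Fontaine, Mendoza, Sorensen, Takahashi, Osei and Baptiste, by employee number (lower first): Amari (3533) before Kapoor, Fontaine and Mendoza (3866) before Sorensen and Takahashi (5806) before Osei (5911) before Baptiste (8717).
Kapoor, Fontaine and Mendoza are each not shift-lead qualified, so the next rule applies.
Kapoor, Fontaine and Mendoza all have classification seniority date 24 Apr 2001, so the next rule applies.
Among Kapoor, Fontaine and Mendoza, by company hire date (earlier first): Kapoor (21 Jan 2010) before Fontaine (6 Sep 2013) before Mendoza (28 Jan 2016).
Sorensen and Takahashi are each shift-lead qualified, so the next rule applies.
Sorensen and Takahashi both have classification seniority date 11 Aug 2014, so the next rule applies.
Among Sorensen and Takahashi, by company hire date (earlier first): Sorensen (16 Jul 2015) before Takahashi (8 Aug 2018).
Lindqvist and Obi both have employee number 6723, so the next rule applies.
Lindqvist and Obi are each not shift-lead qualified, so the next rule applies.
Lindqvist and Obi both have classification seniority date 9 Aug 2018, so the next rule applies.
Among Lindqvist and Obi, by company hire date (earlier first): Lindqvist (5 Apr 2004) before Obi (22 Jun 2009).
Order: Amari, Kapoor, Fontaine, Mendoza, Sorensen, Takahashi, Osei, Baptiste, Lindqvist, Obi.

Sorensen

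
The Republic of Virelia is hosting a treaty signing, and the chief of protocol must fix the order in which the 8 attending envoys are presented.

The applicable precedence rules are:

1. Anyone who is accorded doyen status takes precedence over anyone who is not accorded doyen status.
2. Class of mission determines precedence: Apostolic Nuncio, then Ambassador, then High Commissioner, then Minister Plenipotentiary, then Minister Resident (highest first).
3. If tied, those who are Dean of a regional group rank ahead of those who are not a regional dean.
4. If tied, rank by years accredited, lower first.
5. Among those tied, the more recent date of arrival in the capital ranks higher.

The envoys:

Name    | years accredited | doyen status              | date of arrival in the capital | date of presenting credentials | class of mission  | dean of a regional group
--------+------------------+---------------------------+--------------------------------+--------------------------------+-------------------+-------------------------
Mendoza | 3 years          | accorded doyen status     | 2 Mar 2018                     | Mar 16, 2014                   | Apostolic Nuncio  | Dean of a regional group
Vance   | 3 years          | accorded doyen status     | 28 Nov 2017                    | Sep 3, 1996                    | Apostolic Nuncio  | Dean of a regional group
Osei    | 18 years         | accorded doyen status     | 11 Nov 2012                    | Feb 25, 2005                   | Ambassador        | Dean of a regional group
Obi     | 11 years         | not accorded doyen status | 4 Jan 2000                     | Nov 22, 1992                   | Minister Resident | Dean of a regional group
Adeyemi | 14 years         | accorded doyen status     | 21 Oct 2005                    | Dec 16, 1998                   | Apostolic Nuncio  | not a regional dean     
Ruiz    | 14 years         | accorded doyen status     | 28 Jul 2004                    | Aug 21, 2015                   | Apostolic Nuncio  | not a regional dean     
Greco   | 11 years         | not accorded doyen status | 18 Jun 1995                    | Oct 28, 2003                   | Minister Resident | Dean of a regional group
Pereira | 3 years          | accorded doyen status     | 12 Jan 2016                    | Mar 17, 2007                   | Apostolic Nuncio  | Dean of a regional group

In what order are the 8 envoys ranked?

Mendoza, Vance, Pereira, Adeyemi, Ruiz, Osei, Obi, Greco

By the first rule: Mendoza, Vance, Pereira, Adeyemi, Ruiz and Osei (each accorded doyen status); then Obi and Greco (both not accorded doyen status).
Among Mendoza, Vance, Pereira, Adeyemi, Ruiz and Osei, by class of mission: Mendoza, Vance, Pereira, Adeyemi and Ruiz (Apostolic Nuncio) before Osei (Ambassador).
Among Mendoza, Vance, Pereira, Adeyemi and Ruiz, Dean of a regional group before not a regional dean: Mendoza, Vance and Pereira (Dean of a regional group) before Adeyemi and Ruiz (not a regional dean).
Mendoza, Vance and Pereira all have years accredited 3 years, so the next rule applies.
Among Mendoza, Vance and Pereira, by date of arrival in the capital (later first): Mendoza (2 Mar 2018) before Vance (28 Nov 2017) before Pereira (12 Jan 2016).
Adeyemi and Ruiz both have years accredited 14 years, so the next rule applies.
Among Adeyemi and Ruiz, by date of arrival in the capital (later first): Adeyemi (21 Oct 2005) before Ruiz (28 Jul 2004).
Obi and Greco are each Minister Resident, so the next rule applies.
Obi and Greco are each Dean of a regional group, so the next rule applies.
Obi and Greco both have years accredited 11 years, so the next rule applies.
Among Obi and Greco, by date of arrival in the capital (later first): Obi (4 Jan 2000) before Greco (18 Jun 1995).
Full order: Mendoza, Vance, Pereira, Adeyemi, Ruiz, Osei, Obi, Greco.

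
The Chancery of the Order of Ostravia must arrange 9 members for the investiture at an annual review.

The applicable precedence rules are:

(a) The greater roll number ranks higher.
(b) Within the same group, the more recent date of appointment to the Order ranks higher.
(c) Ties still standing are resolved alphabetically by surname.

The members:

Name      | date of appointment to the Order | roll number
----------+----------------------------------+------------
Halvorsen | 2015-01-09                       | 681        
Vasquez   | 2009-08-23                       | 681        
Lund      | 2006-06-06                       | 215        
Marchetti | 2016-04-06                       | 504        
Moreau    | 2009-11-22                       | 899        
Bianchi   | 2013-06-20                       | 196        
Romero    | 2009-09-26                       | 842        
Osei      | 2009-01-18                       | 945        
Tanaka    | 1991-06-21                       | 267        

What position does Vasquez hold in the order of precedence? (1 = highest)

5

By roll number (higher first): Osei (945); then Moreau (899); then Romero (842); then Halvorsen and Vasquez (both 681); then Marchetti (504); then Tanaka (267); then Lund (215); then Bianchi (196).
Among Halvorsen and Vasquez, by date of appointment to the Order (later first): Halvorsen (2015-01-09) before Vasquez (2009-08-23).
Order: Osei, Moreau, Romero, Halvorsen, Vasquez, Marchetti, Tanaka, Lund, Bianchi. So position 5.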